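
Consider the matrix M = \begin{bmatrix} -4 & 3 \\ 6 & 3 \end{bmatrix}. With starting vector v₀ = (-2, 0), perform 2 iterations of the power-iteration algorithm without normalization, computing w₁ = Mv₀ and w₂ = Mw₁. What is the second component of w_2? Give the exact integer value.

w1 = Mv₀ = ((-4)·(-2) + 3·0; 6·(-2) + 3·0) = (8, -12)
w2 = Mw1 = ((-4)·8 + 3·(-12); 6·8 + 3·(-12)) = (-68, 12)
The requested component of w2 is 12.

12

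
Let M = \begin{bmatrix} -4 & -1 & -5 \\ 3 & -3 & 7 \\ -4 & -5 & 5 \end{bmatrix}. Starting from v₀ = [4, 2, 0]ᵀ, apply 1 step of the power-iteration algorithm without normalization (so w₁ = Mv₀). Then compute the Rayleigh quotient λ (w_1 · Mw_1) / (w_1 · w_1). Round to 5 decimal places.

w1 = Mv₀ = (-18, 6, -26)
Mw1 = (196, -254, -88)
w1·Mw1 = (-18)·196 + 6·(-254) + (-26)·(-88) = -2764; w1·w1 = (-18)·(-18) + 6·6 + (-26)·(-26) = 1036
λ ≈ -2764/1036 = -2.66795

λ ≈ -2.66795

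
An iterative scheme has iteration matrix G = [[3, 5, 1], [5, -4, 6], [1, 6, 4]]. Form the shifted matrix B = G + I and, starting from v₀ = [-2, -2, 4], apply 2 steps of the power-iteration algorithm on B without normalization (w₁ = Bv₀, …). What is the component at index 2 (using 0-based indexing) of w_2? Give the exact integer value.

136

B = G + I has rows (4, 5, 1); (5, -3, 6); (1, 6, 5)
w1 = Bv₀ = (4·(-2) + 5·(-2) + 1·4; 5·(-2) + (-3)·(-2) + 6·4; 1·(-2) + 6·(-2) + 5·4) = (-14, 20, 6)
w2 = Bw1 = (4·(-14) + 5·20 + 1·6; 5·(-14) + (-3)·20 + 6·6; 1·(-14) + 6·20 + 5·6) = (50, -94, 136)
Requested component of w2: 136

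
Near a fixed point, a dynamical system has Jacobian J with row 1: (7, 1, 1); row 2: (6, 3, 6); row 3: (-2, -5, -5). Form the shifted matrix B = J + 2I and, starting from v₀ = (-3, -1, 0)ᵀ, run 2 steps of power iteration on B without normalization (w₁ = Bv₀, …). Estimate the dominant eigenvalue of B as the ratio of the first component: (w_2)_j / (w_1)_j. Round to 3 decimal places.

B = J + 2I has rows (9, 1, 1); (6, 5, 6); (-2, -5, -3)
w1 = Bv₀ = (9·(-3) + 1·(-1) + 1·0; 6·(-3) + 5·(-1) + 6·0; (-2)·(-3) + (-5)·(-1) + (-3)·0) = (-28, -23, 11)
w2 = Bw1 = (9·(-28) + 1·(-23) + 1·11; 6·(-28) + 5·(-23) + 6·11; (-2)·(-28) + (-5)·(-23) + (-3)·11) = (-264, -217, 138)
Ratio: -264/-28 = 9.429

μ ≈ 9.429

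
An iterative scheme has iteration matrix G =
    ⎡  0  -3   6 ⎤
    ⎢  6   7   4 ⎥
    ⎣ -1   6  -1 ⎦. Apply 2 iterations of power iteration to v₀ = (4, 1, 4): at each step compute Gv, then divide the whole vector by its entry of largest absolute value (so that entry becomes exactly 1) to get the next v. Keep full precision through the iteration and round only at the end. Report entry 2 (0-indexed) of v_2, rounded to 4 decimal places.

0.5884

Gv0 = (21.00000, 47.00000, -2.00000); divide by 47.00000 → v1 = (0.44681, 1.00000, -0.04255)
Gv1 = (-3.25532, 9.51064, 5.59574); divide by 9.51064 → v2 = (-0.34228, 1.00000, 0.58837)
Requested entry of v2: 263/447 = 0.5884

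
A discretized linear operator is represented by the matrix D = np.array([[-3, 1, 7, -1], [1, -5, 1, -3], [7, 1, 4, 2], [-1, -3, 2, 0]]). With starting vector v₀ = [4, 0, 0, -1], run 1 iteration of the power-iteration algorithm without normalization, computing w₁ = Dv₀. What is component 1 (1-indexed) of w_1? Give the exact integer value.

-11

w1 = Dv₀ = ((-3)·4 + 1·0 + 7·0 + (-1)·(-1); 1·4 + (-5)·0 + 1·0 + (-3)·(-1); 7·4 + 1·0 + 4·0 + 2·(-1); (-1)·4 + (-3)·0 + 2·0 + 0·(-1)) = (-11, 7, 26, -4)
The requested component of w1 is -11.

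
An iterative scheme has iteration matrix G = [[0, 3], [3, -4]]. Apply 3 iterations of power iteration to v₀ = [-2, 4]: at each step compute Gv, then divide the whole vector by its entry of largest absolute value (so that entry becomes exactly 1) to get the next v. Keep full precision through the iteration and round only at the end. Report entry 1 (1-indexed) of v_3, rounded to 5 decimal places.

Gv0 = (12.000000, -22.000000); divide by -22.000000 → v1 = (-0.545455, 1.000000)
Gv1 = (3.000000, -5.636364); divide by -5.636364 → v2 = (-0.532258, 1.000000)
Gv2 = (3.000000, -5.596774); divide by -5.596774 → v3 = (-0.536023, 1.000000)
Requested entry of v3: 372/-694 = -0.53602

-0.53602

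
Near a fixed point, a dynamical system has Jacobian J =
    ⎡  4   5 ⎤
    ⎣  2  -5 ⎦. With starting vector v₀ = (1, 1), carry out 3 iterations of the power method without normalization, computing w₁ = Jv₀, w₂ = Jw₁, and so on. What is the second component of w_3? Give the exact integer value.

-123

w1 = Jv₀ = (9, -3)
w2 = Jw1 = (21, 33)
w3 = Jw2 = (249, -123)
The requested component of w3 is -123.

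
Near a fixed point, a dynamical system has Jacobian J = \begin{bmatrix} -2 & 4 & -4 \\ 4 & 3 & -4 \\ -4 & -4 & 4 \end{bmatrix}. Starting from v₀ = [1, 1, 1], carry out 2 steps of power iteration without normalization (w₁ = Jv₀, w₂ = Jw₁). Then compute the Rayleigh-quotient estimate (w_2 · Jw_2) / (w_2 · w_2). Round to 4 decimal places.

w1 = Jv₀ = ((-2)·1 + 4·1 + (-4)·1; 4·1 + 3·1 + (-4)·1; (-4)·1 + (-4)·1 + 4·1) = (-2, 3, -4)
w2 = Jw1 = ((-2)·(-2) + 4·3 + (-4)·(-4); 4·(-2) + 3·3 + (-4)·(-4); (-4)·(-2) + (-4)·3 + 4·(-4)) = (32, 17, -20)
Jw2 = (84, 259, -276)
w2·Jw2 = 32·84 + 17·259 + (-20)·(-276) = 12611; w2·w2 = 32·32 + 17·17 + (-20)·(-20) = 1713
λ ≈ 12611/1713 = 7.3619

7.3619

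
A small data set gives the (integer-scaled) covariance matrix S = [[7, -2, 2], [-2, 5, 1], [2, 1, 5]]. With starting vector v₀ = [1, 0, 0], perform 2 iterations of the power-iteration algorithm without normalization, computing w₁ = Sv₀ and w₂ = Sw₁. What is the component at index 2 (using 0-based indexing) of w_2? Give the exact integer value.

22

w1 = Sv₀ = (7, -2, 2)
w2 = Sw1 = (57, -22, 22)
The requested component of w2 is 22.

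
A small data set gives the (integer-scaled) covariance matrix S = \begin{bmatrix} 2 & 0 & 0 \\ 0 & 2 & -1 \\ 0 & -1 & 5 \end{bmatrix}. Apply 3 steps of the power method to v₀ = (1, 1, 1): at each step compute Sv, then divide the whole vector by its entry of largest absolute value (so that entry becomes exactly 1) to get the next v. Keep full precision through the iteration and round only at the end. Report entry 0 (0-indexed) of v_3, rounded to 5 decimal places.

0.08247

Sv0 = (2.000000, 1.000000, 4.000000); divide by 4.000000 → v1 = (0.500000, 0.250000, 1.000000)
Sv1 = (1.000000, -0.500000, 4.750000); divide by 4.750000 → v2 = (0.210526, -0.105263, 1.000000)
Sv2 = (0.421053, -1.210526, 5.105263); divide by 5.105263 → v3 = (0.082474, -0.237113, 1.000000)
Requested entry of v3: 8/97 = 0.08247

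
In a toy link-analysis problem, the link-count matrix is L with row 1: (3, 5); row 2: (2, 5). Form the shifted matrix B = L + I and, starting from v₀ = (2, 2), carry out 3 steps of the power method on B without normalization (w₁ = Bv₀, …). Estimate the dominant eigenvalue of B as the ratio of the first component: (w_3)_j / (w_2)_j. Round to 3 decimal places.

B = L + I has rows (4, 5); (2, 6)
w1 = Bv₀ = (4·2 + 5·2; 2·2 + 6·2) = (18, 16)
w2 = Bw1 = (4·18 + 5·16; 2·18 + 6·16) = (152, 132)
w3 = Bw2 = (1268, 1096)
Ratio: 1268/152 = 8.342

μ ≈ 8.342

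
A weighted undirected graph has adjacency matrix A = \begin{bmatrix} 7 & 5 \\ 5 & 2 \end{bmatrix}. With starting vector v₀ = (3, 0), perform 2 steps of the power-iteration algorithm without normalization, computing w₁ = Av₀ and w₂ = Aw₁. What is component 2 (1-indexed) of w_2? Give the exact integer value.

135

w1 = Av₀ = (7·3 + 5·0; 5·3 + 2·0) = (21, 15)
w2 = Aw1 = (7·21 + 5·15; 5·21 + 2·15) = (222, 135)
The requested component of w2 is 135.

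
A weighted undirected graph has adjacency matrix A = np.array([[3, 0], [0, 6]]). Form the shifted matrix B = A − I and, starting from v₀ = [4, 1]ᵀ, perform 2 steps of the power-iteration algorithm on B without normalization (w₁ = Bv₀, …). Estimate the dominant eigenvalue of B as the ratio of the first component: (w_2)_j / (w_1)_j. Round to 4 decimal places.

B = A − I has rows (2, 0); (0, 5)
w1 = Bv₀ = (2·4 + 0·1; 0·4 + 5·1) = (8, 5)
w2 = Bw1 = (2·8 + 0·5; 0·8 + 5·5) = (16, 25)
Ratio: 16/8 = 2.0000

2.0000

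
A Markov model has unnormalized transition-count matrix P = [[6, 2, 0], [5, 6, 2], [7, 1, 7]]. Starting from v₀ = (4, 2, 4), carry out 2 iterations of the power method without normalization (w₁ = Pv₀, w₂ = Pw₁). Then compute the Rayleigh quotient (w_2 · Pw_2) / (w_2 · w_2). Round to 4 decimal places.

λ ≈ 10.6451

w1 = Pv₀ = (28, 40, 58)
w2 = Pw1 = (248, 496, 642)
Pw2 = (2480, 5500, 6726)
w2·Pw2 = 248·2480 + 496·5500 + 642·6726 = 7661132; w2·w2 = 248·248 + 496·496 + 642·642 = 719684
λ ≈ 7661132/719684 = 10.6451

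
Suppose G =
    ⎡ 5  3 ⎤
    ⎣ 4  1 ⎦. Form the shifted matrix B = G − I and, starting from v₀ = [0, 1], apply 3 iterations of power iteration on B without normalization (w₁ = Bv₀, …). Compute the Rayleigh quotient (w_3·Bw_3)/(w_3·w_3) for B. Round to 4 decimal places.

μ ≈ 6.0308

B = G − I has rows (4, 3); (4, 0)
w1 = Bv₀ = (3, 0)
w2 = Bw1 = (12, 12)
w3 = Bw2 = (84, 48)
Bw3 = (480, 336)
w3·Bw3 = 56448; w3·w3 = 9360; μ ≈ 56448/9360 = 6.0308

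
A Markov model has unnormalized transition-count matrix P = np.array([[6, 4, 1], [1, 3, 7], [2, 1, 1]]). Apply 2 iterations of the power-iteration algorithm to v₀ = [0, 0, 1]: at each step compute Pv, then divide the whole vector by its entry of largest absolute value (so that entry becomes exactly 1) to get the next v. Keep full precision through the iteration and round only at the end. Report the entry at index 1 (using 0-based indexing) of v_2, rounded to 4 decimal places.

Pv0 = (1.00000, 7.00000, 1.00000); divide by 7.00000 → v1 = (0.14286, 1.00000, 0.14286)
Pv1 = (5.00000, 4.14286, 1.42857); divide by 5.00000 → v2 = (1.00000, 0.82857, 0.28571)
Requested entry of v2: 29/35 = 0.8286

0.8286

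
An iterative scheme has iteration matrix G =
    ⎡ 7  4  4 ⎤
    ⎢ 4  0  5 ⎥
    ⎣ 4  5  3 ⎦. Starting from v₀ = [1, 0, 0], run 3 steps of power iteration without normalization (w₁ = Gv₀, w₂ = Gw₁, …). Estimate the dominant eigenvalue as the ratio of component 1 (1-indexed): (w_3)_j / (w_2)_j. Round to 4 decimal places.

12.3333

w1 = Gv₀ = (7, 4, 4)
w2 = Gw1 = (81, 48, 60)
w3 = Gw2 = (999, 624, 744)
Ratio at component: 999 / 81 = 12.3333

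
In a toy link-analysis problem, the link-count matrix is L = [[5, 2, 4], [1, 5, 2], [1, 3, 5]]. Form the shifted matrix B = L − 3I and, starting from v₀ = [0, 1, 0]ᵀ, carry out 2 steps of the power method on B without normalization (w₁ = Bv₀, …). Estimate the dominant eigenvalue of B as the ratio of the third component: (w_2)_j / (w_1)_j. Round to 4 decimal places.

B = L − 3I has rows (2, 2, 4); (1, 2, 2); (1, 3, 2)
w1 = Bv₀ = (2, 2, 3)
w2 = Bw1 = (20, 12, 14)
Ratio: 14/3 = 4.6667

4.6667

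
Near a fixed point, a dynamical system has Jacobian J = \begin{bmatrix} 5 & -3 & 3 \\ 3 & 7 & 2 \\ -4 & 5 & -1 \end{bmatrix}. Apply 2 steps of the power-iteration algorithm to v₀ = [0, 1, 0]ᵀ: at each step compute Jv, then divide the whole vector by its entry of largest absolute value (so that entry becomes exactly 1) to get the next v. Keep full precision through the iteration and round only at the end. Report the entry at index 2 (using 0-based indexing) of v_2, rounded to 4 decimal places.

0.8400

Jv0 = (-3.00000, 7.00000, 5.00000); divide by 7.00000 → v1 = (-0.42857, 1.00000, 0.71429)
Jv1 = (-3.00000, 7.14286, 6.00000); divide by 7.14286 → v2 = (-0.42000, 1.00000, 0.84000)
Requested entry of v2: 42/50 = 0.8400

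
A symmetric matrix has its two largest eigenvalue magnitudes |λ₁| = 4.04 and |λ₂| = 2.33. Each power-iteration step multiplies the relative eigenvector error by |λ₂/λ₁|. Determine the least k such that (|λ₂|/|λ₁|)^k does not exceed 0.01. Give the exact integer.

9

|λ₂/λ₁| = 2.33/4.04 = 0.57673
Need k ≥ ln(0.01) / ln(0.57673) = -4.6052 / -0.5504 ≈ 8.367
Smallest integer k satisfying the bound: 9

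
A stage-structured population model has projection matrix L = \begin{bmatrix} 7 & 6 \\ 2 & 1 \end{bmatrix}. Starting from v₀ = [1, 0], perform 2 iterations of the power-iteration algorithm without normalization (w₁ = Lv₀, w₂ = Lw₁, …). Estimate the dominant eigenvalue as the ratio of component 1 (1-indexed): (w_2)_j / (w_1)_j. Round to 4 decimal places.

w1 = Lv₀ = (7, 2)
w2 = Lw1 = (61, 16)
Ratio at component: 61 / 7 = 8.7143

8.7143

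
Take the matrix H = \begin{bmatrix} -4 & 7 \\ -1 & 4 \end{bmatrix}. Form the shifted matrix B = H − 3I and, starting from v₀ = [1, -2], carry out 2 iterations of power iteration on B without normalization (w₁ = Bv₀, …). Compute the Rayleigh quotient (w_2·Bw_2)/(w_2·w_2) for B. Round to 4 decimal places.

-6.0000

B = H − 3I has rows (-7, 7); (-1, 1)
w1 = Bv₀ = ((-7)·1 + 7·(-2); (-1)·1 + 1·(-2)) = (-21, -3)
w2 = Bw1 = ((-7)·(-21) + 7·(-3); (-1)·(-21) + 1·(-3)) = (126, 18)
Bw2 = (-756, -108)
w2·Bw2 = -97200; w2·w2 = 16200; μ ≈ -97200/16200 = -6.0000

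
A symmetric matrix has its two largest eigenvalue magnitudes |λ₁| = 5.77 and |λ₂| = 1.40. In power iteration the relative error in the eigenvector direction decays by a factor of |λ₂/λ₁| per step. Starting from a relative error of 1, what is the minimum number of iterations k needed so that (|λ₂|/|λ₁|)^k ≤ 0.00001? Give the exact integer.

|λ₂/λ₁| = 1.40/5.77 = 0.24263
Need k ≥ ln(0.00001) / ln(0.24263) = -11.5129 / -1.4162 ≈ 8.129
Smallest integer k satisfying the bound: 9

9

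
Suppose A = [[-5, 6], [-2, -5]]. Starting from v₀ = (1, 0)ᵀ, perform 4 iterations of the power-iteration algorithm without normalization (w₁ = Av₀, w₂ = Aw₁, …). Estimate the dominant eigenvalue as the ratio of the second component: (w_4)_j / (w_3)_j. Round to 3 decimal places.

w1 = Av₀ = ((-5)·1 + 6·0; (-2)·1 + (-5)·0) = (-5, -2)
w2 = Aw1 = ((-5)·(-5) + 6·(-2); (-2)·(-5) + (-5)·(-2)) = (13, 20)
w3 = Aw2 = (55, -126)
w4 = Aw3 = (-1031, 520)
Ratio at component: 520 / -126 = -4.127

λ ≈ -4.127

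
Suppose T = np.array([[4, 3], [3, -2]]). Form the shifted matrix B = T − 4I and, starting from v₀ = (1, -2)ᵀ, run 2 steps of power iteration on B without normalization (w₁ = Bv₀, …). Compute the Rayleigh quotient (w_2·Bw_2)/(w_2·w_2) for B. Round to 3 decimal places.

-7.243

B = T − 4I has rows (0, 3); (3, -6)
w1 = Bv₀ = (-6, 15)
w2 = Bw1 = (45, -108)
Bw2 = (-324, 783)
w2·Bw2 = -99144; w2·w2 = 13689; μ ≈ -99144/13689 = -7.243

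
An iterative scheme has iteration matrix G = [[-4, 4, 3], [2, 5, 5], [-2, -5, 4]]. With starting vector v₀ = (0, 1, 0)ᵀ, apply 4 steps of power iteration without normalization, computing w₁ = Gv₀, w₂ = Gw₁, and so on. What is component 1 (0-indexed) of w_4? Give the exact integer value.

-2551

w1 = Gv₀ = ((-4)·0 + 4·1 + 3·0; 2·0 + 5·1 + 5·0; (-2)·0 + (-5)·1 + 4·0) = (4, 5, -5)
w2 = Gw1 = ((-4)·4 + 4·5 + 3·(-5); 2·4 + 5·5 + 5·(-5); (-2)·4 + (-5)·5 + 4·(-5)) = (-11, 8, -53)
w3 = Gw2 = (-83, -247, -230)
w4 = Gw3 = (-1346, -2551, 481)
The requested component of w4 is -2551.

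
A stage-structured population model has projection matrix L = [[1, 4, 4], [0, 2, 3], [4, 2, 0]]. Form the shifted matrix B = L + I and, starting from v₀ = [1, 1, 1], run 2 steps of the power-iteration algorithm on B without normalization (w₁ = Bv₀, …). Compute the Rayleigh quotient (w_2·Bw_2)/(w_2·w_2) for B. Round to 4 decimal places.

μ ≈ 7.3761

B = L + I has rows (2, 4, 4); (0, 3, 3); (4, 2, 1)
w1 = Bv₀ = (2·1 + 4·1 + 4·1; 0·1 + 3·1 + 3·1; 4·1 + 2·1 + 1·1) = (10, 6, 7)
w2 = Bw1 = (2·10 + 4·6 + 4·7; 0·10 + 3·6 + 3·7; 4·10 + 2·6 + 1·7) = (72, 39, 59)
Bw2 = (536, 294, 425)
w2·Bw2 = 75133; w2·w2 = 10186; μ ≈ 75133/10186 = 7.3761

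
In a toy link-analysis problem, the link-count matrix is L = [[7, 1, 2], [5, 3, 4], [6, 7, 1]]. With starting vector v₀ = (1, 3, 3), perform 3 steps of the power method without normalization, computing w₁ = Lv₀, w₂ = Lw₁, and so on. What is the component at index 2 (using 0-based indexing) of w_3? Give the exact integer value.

3442

w1 = Lv₀ = (7·1 + 1·3 + 2·3; 5·1 + 3·3 + 4·3; 6·1 + 7·3 + 1·3) = (16, 26, 30)
w2 = Lw1 = (7·16 + 1·26 + 2·30; 5·16 + 3·26 + 4·30; 6·16 + 7·26 + 1·30) = (198, 278, 308)
w3 = Lw2 = (2280, 3056, 3442)
The requested component of w3 is 3442.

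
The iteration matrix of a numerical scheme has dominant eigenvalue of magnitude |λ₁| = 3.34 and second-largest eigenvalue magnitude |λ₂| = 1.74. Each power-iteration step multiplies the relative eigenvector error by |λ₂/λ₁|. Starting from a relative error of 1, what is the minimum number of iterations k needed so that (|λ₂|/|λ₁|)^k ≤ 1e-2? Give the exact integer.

8

|λ₂/λ₁| = 1.74/3.34 = 0.52096
Need k ≥ ln(1e-2) / ln(0.52096) = -4.6052 / -0.6521 ≈ 7.062
Smallest integer k satisfying the bound: 8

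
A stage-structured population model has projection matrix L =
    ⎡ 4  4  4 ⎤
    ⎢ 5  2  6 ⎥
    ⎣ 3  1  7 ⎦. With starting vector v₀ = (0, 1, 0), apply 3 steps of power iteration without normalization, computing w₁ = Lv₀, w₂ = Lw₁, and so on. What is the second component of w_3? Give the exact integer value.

326

w1 = Lv₀ = (4·0 + 4·1 + 4·0; 5·0 + 2·1 + 6·0; 3·0 + 1·1 + 7·0) = (4, 2, 1)
w2 = Lw1 = (4·4 + 4·2 + 4·1; 5·4 + 2·2 + 6·1; 3·4 + 1·2 + 7·1) = (28, 30, 21)
w3 = Lw2 = (316, 326, 261)
The requested component of w3 is 326.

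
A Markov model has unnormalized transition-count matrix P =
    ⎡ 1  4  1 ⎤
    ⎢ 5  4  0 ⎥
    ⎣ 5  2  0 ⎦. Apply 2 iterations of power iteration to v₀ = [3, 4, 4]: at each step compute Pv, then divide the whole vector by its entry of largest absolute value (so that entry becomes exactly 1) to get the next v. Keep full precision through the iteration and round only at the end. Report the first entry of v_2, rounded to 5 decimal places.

0.71130

Pv0 = (23.000000, 31.000000, 23.000000); divide by 31.000000 → v1 = (0.741935, 1.000000, 0.741935)
Pv1 = (5.483871, 7.709677, 5.709677); divide by 7.709677 → v2 = (0.711297, 1.000000, 0.740586)
Requested entry of v2: 170/239 = 0.71130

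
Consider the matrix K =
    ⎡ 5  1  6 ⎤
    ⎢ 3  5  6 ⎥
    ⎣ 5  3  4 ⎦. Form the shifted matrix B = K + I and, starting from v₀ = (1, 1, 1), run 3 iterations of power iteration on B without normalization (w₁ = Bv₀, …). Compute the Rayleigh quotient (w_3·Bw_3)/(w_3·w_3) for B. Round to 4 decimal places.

μ ≈ 13.4422

B = K + I has rows (6, 1, 6); (3, 6, 6); (5, 3, 5)
w1 = Bv₀ = (13, 15, 13)
w2 = Bw1 = (171, 207, 175)
w3 = Bw2 = (2283, 2805, 2351)
Bw3 = (30609, 37785, 31585)
w3·Bw3 = 250123607; w3·w3 = 18607315; μ ≈ 250123607/18607315 = 13.4422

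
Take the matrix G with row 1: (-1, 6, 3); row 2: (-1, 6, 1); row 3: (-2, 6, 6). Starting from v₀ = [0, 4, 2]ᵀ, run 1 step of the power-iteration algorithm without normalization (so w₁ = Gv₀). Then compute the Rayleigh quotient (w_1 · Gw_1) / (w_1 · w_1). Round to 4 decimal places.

7.8217

w1 = Gv₀ = (30, 26, 36)
Gw1 = (234, 162, 312)
w1·Gw1 = 30·234 + 26·162 + 36·312 = 22464; w1·w1 = 30·30 + 26·26 + 36·36 = 2872
λ ≈ 22464/2872 = 7.8217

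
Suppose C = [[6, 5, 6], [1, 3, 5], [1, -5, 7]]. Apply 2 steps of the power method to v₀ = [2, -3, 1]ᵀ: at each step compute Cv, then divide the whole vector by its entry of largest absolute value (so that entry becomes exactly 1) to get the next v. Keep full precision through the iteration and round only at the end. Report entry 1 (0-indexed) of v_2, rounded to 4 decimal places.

0.6464

Cv0 = (3.00000, -2.00000, 24.00000); divide by 24.00000 → v1 = (0.12500, -0.08333, 1.00000)
Cv1 = (6.33333, 4.87500, 7.54167); divide by 7.54167 → v2 = (0.83978, 0.64641, 1.00000)
Requested entry of v2: 117/181 = 0.6464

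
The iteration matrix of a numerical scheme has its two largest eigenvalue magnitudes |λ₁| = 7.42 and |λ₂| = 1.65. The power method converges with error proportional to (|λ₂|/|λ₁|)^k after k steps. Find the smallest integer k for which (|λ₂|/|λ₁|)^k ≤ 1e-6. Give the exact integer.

|λ₂/λ₁| = 1.65/7.42 = 0.22237
Need k ≥ ln(1e-6) / ln(0.22237) = -13.8155 / -1.5034 ≈ 9.189
Smallest integer k satisfying the bound: 10

10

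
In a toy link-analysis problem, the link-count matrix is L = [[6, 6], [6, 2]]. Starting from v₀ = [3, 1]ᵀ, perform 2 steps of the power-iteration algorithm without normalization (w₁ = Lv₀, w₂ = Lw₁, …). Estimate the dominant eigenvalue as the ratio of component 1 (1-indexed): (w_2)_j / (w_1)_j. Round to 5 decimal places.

w1 = Lv₀ = (24, 20)
w2 = Lw1 = (264, 184)
Ratio at component: 264 / 24 = 11.00000

λ ≈ 11.00000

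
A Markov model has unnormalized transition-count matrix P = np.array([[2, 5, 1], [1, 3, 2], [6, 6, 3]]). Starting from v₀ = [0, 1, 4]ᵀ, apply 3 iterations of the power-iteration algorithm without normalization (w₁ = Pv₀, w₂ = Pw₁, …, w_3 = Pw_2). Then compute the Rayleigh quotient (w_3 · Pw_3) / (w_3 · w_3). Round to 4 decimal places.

8.5649

w1 = Pv₀ = (9, 11, 18)
w2 = Pw1 = (91, 78, 174)
w3 = Pw2 = (746, 673, 1536)
Pw3 = (6393, 5837, 13122)
w3·Pw3 = 746·6393 + 673·5837 + 1536·13122 = 28852871; w3·w3 = 746·746 + 673·673 + 1536·1536 = 3368741
λ ≈ 28852871/3368741 = 8.5649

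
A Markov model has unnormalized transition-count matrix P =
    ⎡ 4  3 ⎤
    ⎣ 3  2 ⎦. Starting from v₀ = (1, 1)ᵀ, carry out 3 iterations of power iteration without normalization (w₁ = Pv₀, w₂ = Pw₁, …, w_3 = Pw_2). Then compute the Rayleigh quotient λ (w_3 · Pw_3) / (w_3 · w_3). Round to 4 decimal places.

w1 = Pv₀ = (7, 5)
w2 = Pw1 = (43, 31)
w3 = Pw2 = (265, 191)
Pw3 = (1633, 1177)
w3·Pw3 = 265·1633 + 191·1177 = 657552; w3·w3 = 265·265 + 191·191 = 106706
λ ≈ 657552/106706 = 6.1623

λ ≈ 6.1623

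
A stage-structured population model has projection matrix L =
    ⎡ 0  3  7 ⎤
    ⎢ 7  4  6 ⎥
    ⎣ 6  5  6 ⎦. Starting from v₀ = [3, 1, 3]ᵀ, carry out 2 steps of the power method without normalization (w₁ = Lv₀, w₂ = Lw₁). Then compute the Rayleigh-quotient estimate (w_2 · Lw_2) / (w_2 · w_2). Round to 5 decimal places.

λ ≈ 14.93429

w1 = Lv₀ = (0·3 + 3·1 + 7·3; 7·3 + 4·1 + 6·3; 6·3 + 5·1 + 6·3) = (24, 43, 41)
w2 = Lw1 = (0·24 + 3·43 + 7·41; 7·24 + 4·43 + 6·41; 6·24 + 5·43 + 6·41) = (416, 586, 605)
Lw2 = (5993, 8886, 9056)
w2·Lw2 = 416·5993 + 586·8886 + 605·9056 = 13179164; w2·w2 = 416·416 + 586·586 + 605·605 = 882477
λ ≈ 13179164/882477 = 14.93429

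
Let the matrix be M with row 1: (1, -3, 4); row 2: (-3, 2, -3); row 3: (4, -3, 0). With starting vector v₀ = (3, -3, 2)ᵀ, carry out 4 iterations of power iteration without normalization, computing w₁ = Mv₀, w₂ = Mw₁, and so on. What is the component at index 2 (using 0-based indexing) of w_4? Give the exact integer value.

8716

w1 = Mv₀ = (20, -21, 21)
w2 = Mw1 = (167, -165, 143)
w3 = Mw2 = (1234, -1260, 1163)
w4 = Mw3 = (9666, -9711, 8716)
The requested component of w4 is 8716.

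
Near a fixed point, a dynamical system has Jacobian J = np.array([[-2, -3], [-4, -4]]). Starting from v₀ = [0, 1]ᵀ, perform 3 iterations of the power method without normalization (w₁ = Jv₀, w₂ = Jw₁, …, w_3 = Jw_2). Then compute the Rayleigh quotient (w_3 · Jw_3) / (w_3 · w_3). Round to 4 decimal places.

w1 = Jv₀ = (-3, -4)
w2 = Jw1 = (18, 28)
w3 = Jw2 = (-120, -184)
Jw3 = (792, 1216)
w3·Jw3 = (-120)·792 + (-184)·1216 = -318784; w3·w3 = (-120)·(-120) + (-184)·(-184) = 48256
λ ≈ -318784/48256 = -6.6061

-6.6061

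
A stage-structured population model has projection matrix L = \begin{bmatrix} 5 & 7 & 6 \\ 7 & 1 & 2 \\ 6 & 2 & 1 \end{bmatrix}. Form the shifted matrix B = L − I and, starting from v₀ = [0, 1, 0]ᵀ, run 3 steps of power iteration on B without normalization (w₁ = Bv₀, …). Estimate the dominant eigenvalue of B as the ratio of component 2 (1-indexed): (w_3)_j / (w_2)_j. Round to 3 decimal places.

μ ≈ 6.868

B = L − I has rows (4, 7, 6); (7, 0, 2); (6, 2, 0)
w1 = Bv₀ = (4·0 + 7·1 + 6·0; 7·0 + 0·1 + 2·0; 6·0 + 2·1 + 0·0) = (7, 0, 2)
w2 = Bw1 = (4·7 + 7·0 + 6·2; 7·7 + 0·0 + 2·2; 6·7 + 2·0 + 0·2) = (40, 53, 42)
w3 = Bw2 = (783, 364, 346)
Ratio: 364/53 = 6.868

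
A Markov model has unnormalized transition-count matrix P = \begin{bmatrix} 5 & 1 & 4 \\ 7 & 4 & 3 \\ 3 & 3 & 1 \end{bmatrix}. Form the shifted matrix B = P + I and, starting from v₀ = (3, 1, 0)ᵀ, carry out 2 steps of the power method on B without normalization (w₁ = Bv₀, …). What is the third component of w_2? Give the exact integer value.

159

B = P + I has rows (6, 1, 4); (7, 5, 3); (3, 3, 2)
w1 = Bv₀ = (6·3 + 1·1 + 4·0; 7·3 + 5·1 + 3·0; 3·3 + 3·1 + 2·0) = (19, 26, 12)
w2 = Bw1 = (6·19 + 1·26 + 4·12; 7·19 + 5·26 + 3·12; 3·19 + 3·26 + 2·12) = (188, 299, 159)
Requested component of w2: 159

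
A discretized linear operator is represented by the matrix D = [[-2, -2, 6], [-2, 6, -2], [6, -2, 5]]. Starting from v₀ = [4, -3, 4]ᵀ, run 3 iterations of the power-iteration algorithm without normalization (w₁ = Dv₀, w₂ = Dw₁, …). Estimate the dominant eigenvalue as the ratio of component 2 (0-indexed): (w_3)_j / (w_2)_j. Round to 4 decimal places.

w1 = Dv₀ = (22, -34, 50)
w2 = Dw1 = (324, -348, 450)
w3 = Dw2 = (2748, -3636, 4890)
Ratio at component: 4890 / 450 = 10.8667

10.8667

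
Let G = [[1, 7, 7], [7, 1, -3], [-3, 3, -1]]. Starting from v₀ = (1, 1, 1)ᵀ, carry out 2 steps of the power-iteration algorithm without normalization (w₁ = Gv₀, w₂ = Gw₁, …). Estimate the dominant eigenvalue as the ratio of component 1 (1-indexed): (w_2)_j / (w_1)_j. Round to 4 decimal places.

λ ≈ 2.8667

w1 = Gv₀ = (15, 5, -1)
w2 = Gw1 = (43, 113, -29)
Ratio at component: 43 / 15 = 2.8667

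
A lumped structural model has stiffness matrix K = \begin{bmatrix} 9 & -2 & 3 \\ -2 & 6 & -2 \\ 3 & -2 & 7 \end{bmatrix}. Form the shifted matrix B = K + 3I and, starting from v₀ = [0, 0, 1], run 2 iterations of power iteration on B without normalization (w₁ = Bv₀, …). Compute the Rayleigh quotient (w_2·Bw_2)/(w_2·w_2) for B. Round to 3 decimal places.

B = K + 3I has rows (12, -2, 3); (-2, 9, -2); (3, -2, 10)
w1 = Bv₀ = (12·0 + (-2)·0 + 3·1; (-2)·0 + 9·0 + (-2)·1; 3·0 + (-2)·0 + 10·1) = (3, -2, 10)
w2 = Bw1 = (12·3 + (-2)·(-2) + 3·10; (-2)·3 + 9·(-2) + (-2)·10; 3·3 + (-2)·(-2) + 10·10) = (70, -44, 113)
Bw2 = (1267, -762, 1428)
w2·Bw2 = 283582; w2·w2 = 19605; μ ≈ 283582/19605 = 14.465

μ ≈ 14.465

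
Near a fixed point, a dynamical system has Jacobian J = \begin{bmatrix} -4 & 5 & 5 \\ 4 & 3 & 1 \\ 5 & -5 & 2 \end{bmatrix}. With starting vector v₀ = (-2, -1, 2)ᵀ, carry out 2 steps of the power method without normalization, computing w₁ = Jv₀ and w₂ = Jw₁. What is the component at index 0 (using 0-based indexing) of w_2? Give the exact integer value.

w1 = Jv₀ = ((-4)·(-2) + 5·(-1) + 5·2; 4·(-2) + 3·(-1) + 1·2; 5·(-2) + (-5)·(-1) + 2·2) = (13, -9, -1)
w2 = Jw1 = ((-4)·13 + 5·(-9) + 5·(-1); 4·13 + 3·(-9) + 1·(-1); 5·13 + (-5)·(-9) + 2·(-1)) = (-102, 24, 108)
The requested component of w2 is -102.

-102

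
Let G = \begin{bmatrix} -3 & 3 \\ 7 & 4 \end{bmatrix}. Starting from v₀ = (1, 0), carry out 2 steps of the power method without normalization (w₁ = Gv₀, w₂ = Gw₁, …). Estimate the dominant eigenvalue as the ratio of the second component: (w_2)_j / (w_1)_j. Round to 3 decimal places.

λ ≈ 1.000

w1 = Gv₀ = (-3, 7)
w2 = Gw1 = (30, 7)
Ratio at component: 7 / 7 = 1.000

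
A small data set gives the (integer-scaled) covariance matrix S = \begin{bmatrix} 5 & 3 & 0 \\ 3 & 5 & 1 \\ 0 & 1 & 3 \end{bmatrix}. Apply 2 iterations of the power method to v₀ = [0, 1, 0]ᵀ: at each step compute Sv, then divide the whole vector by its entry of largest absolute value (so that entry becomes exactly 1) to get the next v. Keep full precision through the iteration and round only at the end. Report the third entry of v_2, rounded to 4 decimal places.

0.2286

Sv0 = (3.00000, 5.00000, 1.00000); divide by 5.00000 → v1 = (0.60000, 1.00000, 0.20000)
Sv1 = (6.00000, 7.00000, 1.60000); divide by 7.00000 → v2 = (0.85714, 1.00000, 0.22857)
Requested entry of v2: 8/35 = 0.2286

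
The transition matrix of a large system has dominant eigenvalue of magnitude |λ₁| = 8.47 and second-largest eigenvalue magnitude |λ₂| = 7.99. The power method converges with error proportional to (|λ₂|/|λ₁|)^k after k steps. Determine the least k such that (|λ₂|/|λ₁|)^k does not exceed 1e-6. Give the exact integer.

237

|λ₂/λ₁| = 7.99/8.47 = 0.94333
Need k ≥ ln(1e-6) / ln(0.94333) = -13.8155 / -0.0583 ≈ 236.811
Smallest integer k satisfying the bound: 237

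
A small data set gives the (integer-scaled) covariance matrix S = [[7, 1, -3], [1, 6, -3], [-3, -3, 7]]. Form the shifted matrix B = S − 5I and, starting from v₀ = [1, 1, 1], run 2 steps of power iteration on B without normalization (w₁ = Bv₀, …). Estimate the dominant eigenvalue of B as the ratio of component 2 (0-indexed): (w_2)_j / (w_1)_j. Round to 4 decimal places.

B = S − 5I has rows (2, 1, -3); (1, 1, -3); (-3, -3, 2)
w1 = Bv₀ = (2·1 + 1·1 + (-3)·1; 1·1 + 1·1 + (-3)·1; (-3)·1 + (-3)·1 + 2·1) = (0, -1, -4)
w2 = Bw1 = (2·0 + 1·(-1) + (-3)·(-4); 1·0 + 1·(-1) + (-3)·(-4); (-3)·0 + (-3)·(-1) + 2·(-4)) = (11, 11, -5)
Ratio: -5/-4 = 1.2500

1.2500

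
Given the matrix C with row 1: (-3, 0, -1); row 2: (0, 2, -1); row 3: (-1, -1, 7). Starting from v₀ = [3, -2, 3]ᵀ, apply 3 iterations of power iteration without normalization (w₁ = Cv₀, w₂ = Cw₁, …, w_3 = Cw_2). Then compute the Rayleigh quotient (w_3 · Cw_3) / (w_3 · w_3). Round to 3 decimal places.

7.215

w1 = Cv₀ = ((-3)·3 + 0·(-2) + (-1)·3; 0·3 + 2·(-2) + (-1)·3; (-1)·3 + (-1)·(-2) + 7·3) = (-12, -7, 20)
w2 = Cw1 = ((-3)·(-12) + 0·(-7) + (-1)·20; 0·(-12) + 2·(-7) + (-1)·20; (-1)·(-12) + (-1)·(-7) + 7·20) = (16, -34, 159)
w3 = Cw2 = (-207, -227, 1131)
Cw3 = (-510, -1585, 8351)
w3·Cw3 = (-207)·(-510) + (-227)·(-1585) + 1131·8351 = 9910346; w3·w3 = (-207)·(-207) + (-227)·(-227) + 1131·1131 = 1373539
λ ≈ 9910346/1373539 = 7.215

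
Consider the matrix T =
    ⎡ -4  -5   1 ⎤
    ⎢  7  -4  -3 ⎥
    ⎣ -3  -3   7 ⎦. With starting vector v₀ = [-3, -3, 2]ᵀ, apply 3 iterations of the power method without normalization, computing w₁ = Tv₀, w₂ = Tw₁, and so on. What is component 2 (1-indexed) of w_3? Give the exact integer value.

w1 = Tv₀ = (29, -15, 32)
w2 = Tw1 = (-9, 167, 182)
w3 = Tw2 = (-617, -1277, 800)
The requested component of w3 is -1277.

-1277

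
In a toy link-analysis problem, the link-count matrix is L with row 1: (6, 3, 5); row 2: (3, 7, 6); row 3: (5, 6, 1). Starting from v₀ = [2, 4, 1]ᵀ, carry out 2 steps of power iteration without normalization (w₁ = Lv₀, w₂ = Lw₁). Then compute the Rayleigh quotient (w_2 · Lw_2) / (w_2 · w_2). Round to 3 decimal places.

14.162

w1 = Lv₀ = (29, 40, 35)
w2 = Lw1 = (469, 577, 420)
Lw2 = (6645, 7966, 6227)
w2·Lw2 = 469·6645 + 577·7966 + 420·6227 = 10328227; w2·w2 = 469·469 + 577·577 + 420·420 = 729290
λ ≈ 10328227/729290 = 14.162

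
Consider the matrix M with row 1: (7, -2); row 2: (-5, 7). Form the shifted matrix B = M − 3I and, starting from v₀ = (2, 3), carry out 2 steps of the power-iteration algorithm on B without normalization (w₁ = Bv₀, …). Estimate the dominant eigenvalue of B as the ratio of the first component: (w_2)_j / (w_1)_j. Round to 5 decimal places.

2.00000

B = M − 3I has rows (4, -2); (-5, 4)
w1 = Bv₀ = (4·2 + (-2)·3; (-5)·2 + 4·3) = (2, 2)
w2 = Bw1 = (4·2 + (-2)·2; (-5)·2 + 4·2) = (4, -2)
Ratio: 4/2 = 2.00000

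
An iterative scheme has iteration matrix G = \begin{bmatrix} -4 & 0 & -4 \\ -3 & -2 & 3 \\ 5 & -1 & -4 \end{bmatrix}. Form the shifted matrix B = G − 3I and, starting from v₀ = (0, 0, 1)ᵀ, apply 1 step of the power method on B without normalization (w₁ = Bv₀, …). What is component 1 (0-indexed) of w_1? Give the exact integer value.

3

B = G − 3I has rows (-7, 0, -4); (-3, -5, 3); (5, -1, -7)
w1 = Bv₀ = ((-7)·0 + 0·0 + (-4)·1; (-3)·0 + (-5)·0 + 3·1; 5·0 + (-1)·0 + (-7)·1) = (-4, 3, -7)
Requested component of w1: 3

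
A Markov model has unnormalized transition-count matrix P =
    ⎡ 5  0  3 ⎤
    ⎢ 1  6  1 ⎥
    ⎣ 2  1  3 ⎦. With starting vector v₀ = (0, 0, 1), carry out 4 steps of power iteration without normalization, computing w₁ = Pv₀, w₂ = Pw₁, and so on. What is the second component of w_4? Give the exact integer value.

w1 = Pv₀ = (3, 1, 3)
w2 = Pw1 = (24, 12, 16)
w3 = Pw2 = (168, 112, 108)
w4 = Pw3 = (1164, 948, 772)
The requested component of w4 is 948.

948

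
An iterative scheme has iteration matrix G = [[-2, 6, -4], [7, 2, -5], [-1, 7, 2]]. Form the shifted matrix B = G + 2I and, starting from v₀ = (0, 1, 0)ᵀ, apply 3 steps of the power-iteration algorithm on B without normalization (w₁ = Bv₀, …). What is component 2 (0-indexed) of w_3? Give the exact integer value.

B = G + 2I has rows (0, 6, -4); (7, 4, -5); (-1, 7, 4)
w1 = Bv₀ = (6, 4, 7)
w2 = Bw1 = (-4, 23, 50)
w3 = Bw2 = (-62, -186, 365)
Requested component of w3: 365

365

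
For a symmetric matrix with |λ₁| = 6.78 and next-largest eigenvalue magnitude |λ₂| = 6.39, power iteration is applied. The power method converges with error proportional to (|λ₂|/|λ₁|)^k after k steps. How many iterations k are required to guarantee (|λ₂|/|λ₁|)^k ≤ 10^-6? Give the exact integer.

234

|λ₂/λ₁| = 6.39/6.78 = 0.94248
Need k ≥ ln(10^-6) / ln(0.94248) = -13.8155 / -0.0592 ≈ 233.201
Smallest integer k satisfying the bound: 234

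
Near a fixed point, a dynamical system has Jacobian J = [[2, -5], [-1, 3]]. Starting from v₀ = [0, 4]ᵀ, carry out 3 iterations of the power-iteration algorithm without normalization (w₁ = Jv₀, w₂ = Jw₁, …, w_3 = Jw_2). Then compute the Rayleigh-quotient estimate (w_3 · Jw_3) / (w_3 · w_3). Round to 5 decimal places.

w1 = Jv₀ = (2·0 + (-5)·4; (-1)·0 + 3·4) = (-20, 12)
w2 = Jw1 = (2·(-20) + (-5)·12; (-1)·(-20) + 3·12) = (-100, 56)
w3 = Jw2 = (-480, 268)
Jw3 = (-2300, 1284)
w3·Jw3 = (-480)·(-2300) + 268·1284 = 1448112; w3·w3 = (-480)·(-480) + 268·268 = 302224
λ ≈ 1448112/302224 = 4.79152

4.79152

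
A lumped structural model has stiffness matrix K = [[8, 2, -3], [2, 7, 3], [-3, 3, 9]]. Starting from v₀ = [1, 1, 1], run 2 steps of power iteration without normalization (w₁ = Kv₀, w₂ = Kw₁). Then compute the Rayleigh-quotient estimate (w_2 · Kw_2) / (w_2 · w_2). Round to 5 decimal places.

10.22651

w1 = Kv₀ = (7, 12, 9)
w2 = Kw1 = (53, 125, 96)
Kw2 = (386, 1269, 1080)
w2·Kw2 = 53·386 + 125·1269 + 96·1080 = 282763; w2·w2 = 53·53 + 125·125 + 96·96 = 27650
λ ≈ 282763/27650 = 10.22651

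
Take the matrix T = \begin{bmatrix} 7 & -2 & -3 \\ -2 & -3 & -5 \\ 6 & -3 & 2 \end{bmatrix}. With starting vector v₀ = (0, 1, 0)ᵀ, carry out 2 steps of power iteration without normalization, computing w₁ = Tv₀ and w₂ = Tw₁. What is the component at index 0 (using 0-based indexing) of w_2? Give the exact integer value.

w1 = Tv₀ = (-2, -3, -3)
w2 = Tw1 = (1, 28, -9)
The requested component of w2 is 1.

1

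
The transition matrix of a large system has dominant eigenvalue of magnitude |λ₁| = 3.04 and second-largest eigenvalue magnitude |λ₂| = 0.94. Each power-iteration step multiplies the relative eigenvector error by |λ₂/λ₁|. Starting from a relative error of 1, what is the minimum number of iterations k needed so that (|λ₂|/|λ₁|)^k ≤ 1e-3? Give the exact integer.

6

|λ₂/λ₁| = 0.94/3.04 = 0.30921
Need k ≥ ln(1e-3) / ln(0.30921) = -6.9078 / -1.1737 ≈ 5.885
Smallest integer k satisfying the bound: 6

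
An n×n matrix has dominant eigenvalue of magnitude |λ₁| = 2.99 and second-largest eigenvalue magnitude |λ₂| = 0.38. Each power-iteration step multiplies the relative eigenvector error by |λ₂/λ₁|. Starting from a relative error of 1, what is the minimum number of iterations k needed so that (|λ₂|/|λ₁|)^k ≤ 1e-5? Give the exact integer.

|λ₂/λ₁| = 0.38/2.99 = 0.12709
Need k ≥ ln(1e-5) / ln(0.12709) = -11.5129 / -2.0629 ≈ 5.581
Smallest integer k satisfying the bound: 6

6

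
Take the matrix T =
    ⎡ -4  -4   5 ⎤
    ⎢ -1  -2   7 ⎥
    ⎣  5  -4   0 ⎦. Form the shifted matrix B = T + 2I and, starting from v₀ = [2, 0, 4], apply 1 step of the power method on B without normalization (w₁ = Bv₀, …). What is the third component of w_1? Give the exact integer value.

18

B = T + 2I has rows (-2, -4, 5); (-1, 0, 7); (5, -4, 2)
w1 = Bv₀ = (16, 26, 18)
Requested component of w1: 18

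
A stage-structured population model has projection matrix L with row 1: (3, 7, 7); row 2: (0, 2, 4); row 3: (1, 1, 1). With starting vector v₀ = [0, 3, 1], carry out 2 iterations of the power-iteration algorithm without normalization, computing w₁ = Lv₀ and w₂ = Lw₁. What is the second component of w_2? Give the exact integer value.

36

w1 = Lv₀ = (3·0 + 7·3 + 7·1; 0·0 + 2·3 + 4·1; 1·0 + 1·3 + 1·1) = (28, 10, 4)
w2 = Lw1 = (3·28 + 7·10 + 7·4; 0·28 + 2·10 + 4·4; 1·28 + 1·10 + 1·4) = (182, 36, 42)
The requested component of w2 is 36.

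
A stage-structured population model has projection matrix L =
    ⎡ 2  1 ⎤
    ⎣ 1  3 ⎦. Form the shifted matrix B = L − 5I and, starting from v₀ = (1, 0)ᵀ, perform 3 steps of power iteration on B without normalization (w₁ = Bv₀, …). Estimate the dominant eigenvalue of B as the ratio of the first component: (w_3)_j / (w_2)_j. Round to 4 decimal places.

μ ≈ -3.5000

B = L − 5I has rows (-3, 1); (1, -2)
w1 = Bv₀ = (-3, 1)
w2 = Bw1 = (10, -5)
w3 = Bw2 = (-35, 20)
Ratio: -35/10 = -3.5000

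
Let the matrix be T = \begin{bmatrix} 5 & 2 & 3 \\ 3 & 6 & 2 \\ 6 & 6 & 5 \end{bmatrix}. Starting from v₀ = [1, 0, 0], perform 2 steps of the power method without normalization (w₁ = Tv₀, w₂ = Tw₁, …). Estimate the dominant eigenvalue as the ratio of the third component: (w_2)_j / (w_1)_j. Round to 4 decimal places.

13.0000

w1 = Tv₀ = (5·1 + 2·0 + 3·0; 3·1 + 6·0 + 2·0; 6·1 + 6·0 + 5·0) = (5, 3, 6)
w2 = Tw1 = (5·5 + 2·3 + 3·6; 3·5 + 6·3 + 2·6; 6·5 + 6·3 + 5·6) = (49, 45, 78)
Ratio at component: 78 / 6 = 13.0000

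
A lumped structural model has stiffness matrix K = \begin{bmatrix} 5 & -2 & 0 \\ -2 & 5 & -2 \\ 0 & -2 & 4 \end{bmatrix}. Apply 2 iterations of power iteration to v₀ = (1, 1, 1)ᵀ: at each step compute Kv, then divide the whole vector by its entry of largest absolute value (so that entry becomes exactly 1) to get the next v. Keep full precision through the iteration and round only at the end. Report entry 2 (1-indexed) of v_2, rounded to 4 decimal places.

Kv0 = (3.00000, 1.00000, 2.00000); divide by 3.00000 → v1 = (1.00000, 0.33333, 0.66667)
Kv1 = (4.33333, -1.66667, 2.00000); divide by 4.33333 → v2 = (1.00000, -0.38462, 0.46154)
Requested entry of v2: -5/13 = -0.3846

-0.3846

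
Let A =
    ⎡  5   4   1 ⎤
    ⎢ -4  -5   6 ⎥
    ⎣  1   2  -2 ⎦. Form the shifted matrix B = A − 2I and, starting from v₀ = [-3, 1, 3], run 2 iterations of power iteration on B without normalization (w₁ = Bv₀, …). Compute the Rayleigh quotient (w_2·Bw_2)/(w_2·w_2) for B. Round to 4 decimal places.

B = A − 2I has rows (3, 4, 1); (-4, -7, 6); (1, 2, -4)
w1 = Bv₀ = (-2, 23, -13)
w2 = Bw1 = (73, -231, 96)
Bw2 = (-609, 1901, -773)
w2·Bw2 = -557796; w2·w2 = 67906; μ ≈ -557796/67906 = -8.2142

-8.2142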